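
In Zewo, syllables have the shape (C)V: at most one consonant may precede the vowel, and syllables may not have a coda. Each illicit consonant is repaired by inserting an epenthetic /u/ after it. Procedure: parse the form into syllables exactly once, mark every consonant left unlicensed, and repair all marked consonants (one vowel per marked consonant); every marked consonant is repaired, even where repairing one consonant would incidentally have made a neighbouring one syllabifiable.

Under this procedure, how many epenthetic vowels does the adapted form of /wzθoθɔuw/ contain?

The unsyllabifiable consonants are /w/, /z/, /w/; each receives one epenthetic vowel.

3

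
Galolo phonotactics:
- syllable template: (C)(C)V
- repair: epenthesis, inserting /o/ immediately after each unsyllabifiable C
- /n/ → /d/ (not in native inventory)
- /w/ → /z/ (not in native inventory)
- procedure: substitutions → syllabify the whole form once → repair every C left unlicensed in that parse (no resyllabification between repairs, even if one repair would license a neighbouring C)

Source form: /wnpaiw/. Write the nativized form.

Substitution: /w/ → /z/, /n/ → /d/, giving /zdpaiz/.
Under (C)(C)V, the unsyllabifiable consonants are /z/, /z/ (no codas are permitted; onsets may contain at most 2 consonants).
Epenthesis after each stranded consonant: /z/ → /zo/, /z/ → /zo/.

zodpaizo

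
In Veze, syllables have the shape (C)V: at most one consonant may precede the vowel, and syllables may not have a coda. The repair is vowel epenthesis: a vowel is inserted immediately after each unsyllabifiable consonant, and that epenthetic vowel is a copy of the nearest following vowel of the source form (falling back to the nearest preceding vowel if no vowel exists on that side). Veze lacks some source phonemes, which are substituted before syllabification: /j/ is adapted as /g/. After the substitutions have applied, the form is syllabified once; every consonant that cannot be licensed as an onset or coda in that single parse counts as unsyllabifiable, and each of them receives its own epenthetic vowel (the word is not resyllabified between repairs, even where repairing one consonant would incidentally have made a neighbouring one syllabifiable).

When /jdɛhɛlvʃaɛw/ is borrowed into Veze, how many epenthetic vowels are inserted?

After substitution the input is /gdɛhɛlvʃaɛw/.
The unsyllabifiable consonants are /g/, /l/, /v/, /w/; each receives one epenthetic vowel.

4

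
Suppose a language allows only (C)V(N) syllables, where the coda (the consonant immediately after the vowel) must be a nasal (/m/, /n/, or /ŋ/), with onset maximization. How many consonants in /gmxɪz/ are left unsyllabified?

The consonants /g/, /m/, /z/ cannot be parsed into a legal (C)V(N) syllable (only a nasal (/m/, /n/, or /ŋ/) is licensed in coda position; onsets are limited to one consonant).

3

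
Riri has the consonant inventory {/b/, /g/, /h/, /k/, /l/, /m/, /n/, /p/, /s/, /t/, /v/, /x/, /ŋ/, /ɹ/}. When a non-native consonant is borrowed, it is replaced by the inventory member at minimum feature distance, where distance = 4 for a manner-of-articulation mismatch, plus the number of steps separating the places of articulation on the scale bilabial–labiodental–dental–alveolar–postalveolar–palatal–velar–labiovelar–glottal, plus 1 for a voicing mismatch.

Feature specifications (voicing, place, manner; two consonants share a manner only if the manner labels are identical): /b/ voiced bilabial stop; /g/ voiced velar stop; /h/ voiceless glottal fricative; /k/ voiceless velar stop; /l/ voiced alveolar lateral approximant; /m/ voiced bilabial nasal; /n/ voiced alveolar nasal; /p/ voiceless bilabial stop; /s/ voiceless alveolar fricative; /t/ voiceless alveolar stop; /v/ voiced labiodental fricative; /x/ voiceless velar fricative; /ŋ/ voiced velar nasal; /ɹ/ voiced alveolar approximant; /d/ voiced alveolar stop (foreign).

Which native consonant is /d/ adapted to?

t

/t/ is closest: same manner (stop), place distance 0 (alveolar→alveolar), voicing differs (+1); total 1. Next closest is /b/ at distance 3.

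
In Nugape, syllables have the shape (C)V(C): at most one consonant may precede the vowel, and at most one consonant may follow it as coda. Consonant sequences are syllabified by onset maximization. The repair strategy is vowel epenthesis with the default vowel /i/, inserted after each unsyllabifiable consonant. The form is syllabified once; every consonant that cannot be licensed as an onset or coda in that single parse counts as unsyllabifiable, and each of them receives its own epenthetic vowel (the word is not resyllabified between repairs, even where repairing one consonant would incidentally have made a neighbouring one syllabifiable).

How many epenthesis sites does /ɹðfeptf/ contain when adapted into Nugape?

The unsyllabifiable consonants are /ɹ/, /ð/, /t/, /f/; each receives one epenthetic vowel.

4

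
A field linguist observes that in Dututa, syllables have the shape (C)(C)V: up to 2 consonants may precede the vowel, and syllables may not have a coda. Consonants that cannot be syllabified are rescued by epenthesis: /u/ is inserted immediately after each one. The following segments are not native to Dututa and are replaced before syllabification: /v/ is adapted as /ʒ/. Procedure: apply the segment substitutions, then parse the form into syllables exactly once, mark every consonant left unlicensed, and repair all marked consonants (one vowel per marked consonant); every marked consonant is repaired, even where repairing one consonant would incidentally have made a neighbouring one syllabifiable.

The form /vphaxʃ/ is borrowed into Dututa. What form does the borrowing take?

ʒuphaxuʃu

Substitution: /v/ → /ʒ/, giving /ʒphaxʃ/.
Under (C)(C)V, the unsyllabifiable consonants are /ʒ/, /x/, /ʃ/ (no codas are permitted; onsets may contain at most 2 consonants).
Epenthesis after each stranded consonant: /ʒ/ → /ʒu/, /x/ → /xu/, /ʃ/ → /ʃu/.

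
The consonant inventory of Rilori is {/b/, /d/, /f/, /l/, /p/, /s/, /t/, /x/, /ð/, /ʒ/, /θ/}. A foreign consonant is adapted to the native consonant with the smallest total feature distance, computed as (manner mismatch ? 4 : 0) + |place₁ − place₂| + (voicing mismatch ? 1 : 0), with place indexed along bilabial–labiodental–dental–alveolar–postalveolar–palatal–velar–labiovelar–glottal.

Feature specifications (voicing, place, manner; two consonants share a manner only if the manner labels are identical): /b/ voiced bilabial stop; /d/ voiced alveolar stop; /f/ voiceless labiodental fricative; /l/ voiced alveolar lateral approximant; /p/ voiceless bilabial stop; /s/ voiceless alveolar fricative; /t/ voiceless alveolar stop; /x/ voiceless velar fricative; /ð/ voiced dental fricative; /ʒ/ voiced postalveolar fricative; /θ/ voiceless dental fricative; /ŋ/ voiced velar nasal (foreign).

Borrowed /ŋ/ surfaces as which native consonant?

x

/x/ is closest: manner differs (nasal→fricative, +4), place distance 0 (velar→velar), voicing differs (+1); total 5. Next closest is /ʒ/ at distance 6.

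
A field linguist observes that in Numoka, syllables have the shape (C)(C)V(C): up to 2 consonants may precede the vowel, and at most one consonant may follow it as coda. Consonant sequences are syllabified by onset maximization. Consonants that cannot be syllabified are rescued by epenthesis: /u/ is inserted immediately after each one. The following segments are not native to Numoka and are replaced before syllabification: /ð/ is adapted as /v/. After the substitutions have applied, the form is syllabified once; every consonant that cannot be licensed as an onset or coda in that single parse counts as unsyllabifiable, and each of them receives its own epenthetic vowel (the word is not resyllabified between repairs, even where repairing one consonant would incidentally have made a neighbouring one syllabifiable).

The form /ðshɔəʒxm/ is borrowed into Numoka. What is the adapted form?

Substitution: /ð/ → /v/, giving /vshɔəʒxm/.
Syllabifying with onset maximization leaves /v/, /x/, /m/ stranded (at most one coda consonant is licensed; onsets may contain at most 2 consonants).
Inserting the epenthetic vowel yields /v/ → /vu/, /x/ → /xu/, /m/ → /mu/.

vushɔəʒxumu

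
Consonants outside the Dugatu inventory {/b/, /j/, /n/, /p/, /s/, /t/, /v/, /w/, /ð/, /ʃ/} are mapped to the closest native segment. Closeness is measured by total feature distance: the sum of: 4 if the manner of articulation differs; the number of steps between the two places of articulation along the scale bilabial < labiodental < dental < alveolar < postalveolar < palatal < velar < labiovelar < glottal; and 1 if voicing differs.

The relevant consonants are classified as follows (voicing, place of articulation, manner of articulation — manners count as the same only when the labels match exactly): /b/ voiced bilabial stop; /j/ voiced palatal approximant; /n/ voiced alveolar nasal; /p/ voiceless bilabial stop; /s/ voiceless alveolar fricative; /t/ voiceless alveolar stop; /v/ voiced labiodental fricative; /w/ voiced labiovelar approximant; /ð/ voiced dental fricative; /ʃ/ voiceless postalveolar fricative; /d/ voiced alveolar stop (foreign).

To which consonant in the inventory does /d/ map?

t

/t/ is closest: same manner (stop), place distance 0 (alveolar→alveolar), voicing differs (+1); total 1. Next closest is /b/ at distance 3.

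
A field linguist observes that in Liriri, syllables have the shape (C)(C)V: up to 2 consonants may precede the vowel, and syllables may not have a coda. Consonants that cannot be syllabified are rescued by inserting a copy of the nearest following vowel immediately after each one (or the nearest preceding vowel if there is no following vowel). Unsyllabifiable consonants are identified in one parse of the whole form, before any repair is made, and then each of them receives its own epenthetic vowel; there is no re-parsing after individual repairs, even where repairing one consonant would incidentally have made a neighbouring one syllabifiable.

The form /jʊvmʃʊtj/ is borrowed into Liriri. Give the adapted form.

jʊvʊmʃʊtʊjʊ

Under (C)(C)V, the unsyllabifiable consonants are /v/, /t/, /j/ (no codas are permitted; onsets may contain at most 2 consonants).
Epenthesis after each stranded consonant: /v/ → /vʊ/, /t/ → /tʊ/, /j/ → /jʊ/.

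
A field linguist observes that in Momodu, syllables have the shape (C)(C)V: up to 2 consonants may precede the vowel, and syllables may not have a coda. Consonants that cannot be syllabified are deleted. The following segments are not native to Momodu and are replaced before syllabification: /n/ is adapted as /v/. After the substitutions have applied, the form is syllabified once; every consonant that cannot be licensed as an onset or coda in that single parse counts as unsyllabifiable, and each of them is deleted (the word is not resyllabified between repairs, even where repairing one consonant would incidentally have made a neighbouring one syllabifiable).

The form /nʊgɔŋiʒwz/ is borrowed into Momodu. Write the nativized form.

Substitution: /n/ → /v/, giving /vʊgɔŋiʒwz/.
Under (C)(C)V, the unsyllabifiable consonants are /ʒ/, /w/, /z/ (no codas are permitted; onsets may contain at most 2 consonants).
Each unlicensed consonant is deleted: /ʒ/, /w/, /z/.

vʊgɔŋi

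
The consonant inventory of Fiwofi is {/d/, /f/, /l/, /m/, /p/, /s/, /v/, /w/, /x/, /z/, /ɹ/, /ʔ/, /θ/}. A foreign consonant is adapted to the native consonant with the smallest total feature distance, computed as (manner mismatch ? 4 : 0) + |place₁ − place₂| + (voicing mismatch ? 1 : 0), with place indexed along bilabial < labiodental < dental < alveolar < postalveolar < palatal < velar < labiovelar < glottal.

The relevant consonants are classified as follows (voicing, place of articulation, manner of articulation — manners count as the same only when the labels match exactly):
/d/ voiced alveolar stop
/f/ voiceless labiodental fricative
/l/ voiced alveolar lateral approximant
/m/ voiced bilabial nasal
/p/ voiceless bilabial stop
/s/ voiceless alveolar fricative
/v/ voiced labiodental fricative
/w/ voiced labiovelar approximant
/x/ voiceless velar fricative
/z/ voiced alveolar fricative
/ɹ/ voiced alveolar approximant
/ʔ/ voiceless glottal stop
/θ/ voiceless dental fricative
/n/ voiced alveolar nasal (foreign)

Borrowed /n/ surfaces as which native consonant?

m

/m/ is closest: same manner (nasal), place distance 3 (alveolar→bilabial), same voicing; total 3. Next closest is /d/ at distance 4.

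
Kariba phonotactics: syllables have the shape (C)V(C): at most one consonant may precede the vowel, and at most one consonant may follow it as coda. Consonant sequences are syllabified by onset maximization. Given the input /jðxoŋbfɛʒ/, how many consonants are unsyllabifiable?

3

The consonants /j/, /ð/, /b/ cannot be parsed into a legal (C)V(C) syllable (at most one coda consonant is licensed; onsets are limited to one consonant).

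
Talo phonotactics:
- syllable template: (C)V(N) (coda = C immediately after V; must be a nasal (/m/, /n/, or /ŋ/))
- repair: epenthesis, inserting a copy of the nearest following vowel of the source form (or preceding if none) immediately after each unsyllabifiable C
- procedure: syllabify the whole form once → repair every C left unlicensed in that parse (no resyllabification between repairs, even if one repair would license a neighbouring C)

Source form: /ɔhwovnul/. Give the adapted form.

Under (C)V(N), the unsyllabifiable consonants are /h/, /v/, /l/ (only a nasal (/m/, /n/, or /ŋ/) is licensed in coda position; onsets are limited to one consonant).
Inserting the epenthetic vowel yields /h/ → /ho/, /v/ → /vu/, /l/ → /lu/.

ɔhowovunulu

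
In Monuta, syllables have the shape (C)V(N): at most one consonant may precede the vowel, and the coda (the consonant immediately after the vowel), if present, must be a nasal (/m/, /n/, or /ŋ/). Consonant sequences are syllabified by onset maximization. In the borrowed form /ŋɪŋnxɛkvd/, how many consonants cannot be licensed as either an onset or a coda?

4

The consonants /n/, /k/, /v/, /d/ cannot be parsed into a legal (C)V(N) syllable (only a nasal (/m/, /n/, or /ŋ/) is licensed in coda position; onsets are limited to one consonant).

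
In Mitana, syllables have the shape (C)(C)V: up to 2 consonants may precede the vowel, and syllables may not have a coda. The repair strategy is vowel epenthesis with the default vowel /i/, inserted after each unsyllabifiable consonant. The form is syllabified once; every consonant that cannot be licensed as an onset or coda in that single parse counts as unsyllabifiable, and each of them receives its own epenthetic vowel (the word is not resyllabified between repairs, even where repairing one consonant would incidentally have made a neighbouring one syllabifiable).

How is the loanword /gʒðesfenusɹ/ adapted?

giʒðesfenusiɹi

Syllabifying with onset maximization leaves /g/, /s/, /ɹ/ stranded (no codas are permitted; onsets may contain at most 2 consonants).
Each unlicensed consonant becomes the onset of a new syllable: /g/ → /gi/, /s/ → /si/, /ɹ/ → /ɹi/.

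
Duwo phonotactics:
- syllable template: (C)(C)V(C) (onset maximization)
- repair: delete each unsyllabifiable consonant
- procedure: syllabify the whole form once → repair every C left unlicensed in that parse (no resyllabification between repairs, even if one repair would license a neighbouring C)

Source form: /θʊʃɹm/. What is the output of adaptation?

θʊʃ

Syllabifying with onset maximization leaves /ɹ/, /m/ stranded (at most one coda consonant is licensed; onsets may contain at most 2 consonants).
Deletion applies to /ɹ/, /m/.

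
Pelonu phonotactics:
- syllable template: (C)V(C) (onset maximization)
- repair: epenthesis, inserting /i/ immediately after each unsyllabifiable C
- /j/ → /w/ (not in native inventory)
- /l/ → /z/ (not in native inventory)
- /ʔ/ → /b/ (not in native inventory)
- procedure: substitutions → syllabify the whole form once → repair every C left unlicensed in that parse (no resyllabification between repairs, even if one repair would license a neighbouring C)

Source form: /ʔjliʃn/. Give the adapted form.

biwiziʃni

Substitution: /ʔ/ → /b/, /j/ → /w/, /l/ → /z/, giving /bwziʃn/.
Under (C)V(C), the unsyllabifiable consonants are /b/, /w/, /n/ (at most one coda consonant is licensed; onsets are limited to one consonant).
Each unlicensed consonant becomes the onset of a new syllable: /b/ → /bi/, /w/ → /wi/, /n/ → /ni/.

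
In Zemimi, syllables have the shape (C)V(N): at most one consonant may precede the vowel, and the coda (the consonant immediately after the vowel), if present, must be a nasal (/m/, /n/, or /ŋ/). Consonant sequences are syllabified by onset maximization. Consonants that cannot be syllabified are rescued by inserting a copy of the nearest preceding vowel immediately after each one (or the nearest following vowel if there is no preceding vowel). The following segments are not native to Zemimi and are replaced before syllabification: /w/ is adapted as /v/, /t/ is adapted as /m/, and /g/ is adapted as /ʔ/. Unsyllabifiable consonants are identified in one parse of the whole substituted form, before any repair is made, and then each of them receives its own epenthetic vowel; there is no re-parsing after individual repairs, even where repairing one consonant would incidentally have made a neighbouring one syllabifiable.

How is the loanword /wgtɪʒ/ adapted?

Substitution: /w/ → /v/, /g/ → /ʔ/, /t/ → /m/, giving /vʔmɪʒ/.
Under (C)V(N), the unsyllabifiable consonants are /v/, /ʔ/, /ʒ/ (only a nasal (/m/, /n/, or /ŋ/) is licensed in coda position; onsets are limited to one consonant).
Inserting the epenthetic vowel yields /v/ → /vɪ/, /ʔ/ → /ʔɪ/, /ʒ/ → /ʒɪ/.

vɪʔɪmɪʒɪ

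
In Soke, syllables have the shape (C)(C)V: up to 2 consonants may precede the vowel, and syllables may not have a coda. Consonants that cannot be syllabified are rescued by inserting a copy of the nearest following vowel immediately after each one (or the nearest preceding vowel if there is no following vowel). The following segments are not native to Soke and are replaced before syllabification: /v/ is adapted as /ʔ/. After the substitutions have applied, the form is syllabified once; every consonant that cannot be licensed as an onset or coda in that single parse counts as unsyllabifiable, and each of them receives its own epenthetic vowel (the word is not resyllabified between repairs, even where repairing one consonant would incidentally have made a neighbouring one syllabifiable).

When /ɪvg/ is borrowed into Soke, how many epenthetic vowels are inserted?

After substitution the input is /ɪʔg/.
The unsyllabifiable consonants are /ʔ/, /g/; each receives one epenthetic vowel.

2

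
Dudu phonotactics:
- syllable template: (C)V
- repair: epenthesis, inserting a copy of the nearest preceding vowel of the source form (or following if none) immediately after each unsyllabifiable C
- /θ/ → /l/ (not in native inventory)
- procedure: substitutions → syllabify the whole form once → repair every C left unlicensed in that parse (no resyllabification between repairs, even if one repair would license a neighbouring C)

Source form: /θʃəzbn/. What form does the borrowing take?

ləʃəzəbənə

Substitution: /θ/ → /l/, giving /lʃəzbn/.
Syllabifying with onset maximization leaves /l/, /z/, /b/, /n/ stranded (no codas are permitted; onsets are limited to one consonant).
Epenthesis after each stranded consonant: /l/ → /lə/, /z/ → /zə/, /b/ → /bə/, /n/ → /nə/.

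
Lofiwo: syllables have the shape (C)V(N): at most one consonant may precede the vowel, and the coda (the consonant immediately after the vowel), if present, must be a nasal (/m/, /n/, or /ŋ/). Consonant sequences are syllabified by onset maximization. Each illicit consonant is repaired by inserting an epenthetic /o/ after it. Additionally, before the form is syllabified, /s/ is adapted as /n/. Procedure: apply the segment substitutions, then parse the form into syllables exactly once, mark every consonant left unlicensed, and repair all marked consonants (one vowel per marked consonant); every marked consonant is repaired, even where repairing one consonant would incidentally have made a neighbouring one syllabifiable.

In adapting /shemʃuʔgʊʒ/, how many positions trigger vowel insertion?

3

After substitution the input is /nhemʃuʔgʊʒ/.
The unsyllabifiable consonants are /n/, /ʔ/, /ʒ/; each receives one epenthetic vowel.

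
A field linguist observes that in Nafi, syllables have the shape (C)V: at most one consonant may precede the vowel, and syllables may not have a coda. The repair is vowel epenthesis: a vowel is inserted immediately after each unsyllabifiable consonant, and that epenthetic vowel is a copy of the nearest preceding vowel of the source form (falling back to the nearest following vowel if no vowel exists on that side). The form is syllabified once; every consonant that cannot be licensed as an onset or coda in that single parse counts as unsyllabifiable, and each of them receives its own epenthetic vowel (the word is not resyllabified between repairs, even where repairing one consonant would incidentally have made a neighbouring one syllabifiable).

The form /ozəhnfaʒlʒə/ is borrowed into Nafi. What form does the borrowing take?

The consonants /h/, /n/, /ʒ/, /l/ cannot be parsed into a legal (C)V syllable (no codas are permitted; onsets are limited to one consonant).
Each unlicensed consonant becomes the onset of a new syllable: /h/ → /hə/, /n/ → /nə/, /ʒ/ → /ʒa/, /l/ → /la/.

ozəhənəfaʒalaʒə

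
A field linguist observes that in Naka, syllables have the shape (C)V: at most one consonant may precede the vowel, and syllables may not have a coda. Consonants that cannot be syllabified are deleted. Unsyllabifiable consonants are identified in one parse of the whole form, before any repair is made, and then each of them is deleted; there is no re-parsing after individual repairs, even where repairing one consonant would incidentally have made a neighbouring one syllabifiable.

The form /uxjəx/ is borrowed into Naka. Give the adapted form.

ujə

Under (C)V, the unsyllabifiable consonants are /x/, /x/ (no codas are permitted; onsets are limited to one consonant).
Deletion applies to /x/, /x/.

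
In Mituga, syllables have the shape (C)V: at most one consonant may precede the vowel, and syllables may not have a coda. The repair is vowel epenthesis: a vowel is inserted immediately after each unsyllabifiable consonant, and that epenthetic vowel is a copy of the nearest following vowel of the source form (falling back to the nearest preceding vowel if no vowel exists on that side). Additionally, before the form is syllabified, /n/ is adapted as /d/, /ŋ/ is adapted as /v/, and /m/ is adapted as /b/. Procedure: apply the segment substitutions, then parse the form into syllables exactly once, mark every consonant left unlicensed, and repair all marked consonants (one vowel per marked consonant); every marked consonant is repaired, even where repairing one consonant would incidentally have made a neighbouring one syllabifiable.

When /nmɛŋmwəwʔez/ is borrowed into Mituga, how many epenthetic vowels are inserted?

5

After substitution the input is /dbɛvbwəwʔez/.
The unsyllabifiable consonants are /d/, /v/, /b/, /w/, /z/; each receives one epenthetic vowel.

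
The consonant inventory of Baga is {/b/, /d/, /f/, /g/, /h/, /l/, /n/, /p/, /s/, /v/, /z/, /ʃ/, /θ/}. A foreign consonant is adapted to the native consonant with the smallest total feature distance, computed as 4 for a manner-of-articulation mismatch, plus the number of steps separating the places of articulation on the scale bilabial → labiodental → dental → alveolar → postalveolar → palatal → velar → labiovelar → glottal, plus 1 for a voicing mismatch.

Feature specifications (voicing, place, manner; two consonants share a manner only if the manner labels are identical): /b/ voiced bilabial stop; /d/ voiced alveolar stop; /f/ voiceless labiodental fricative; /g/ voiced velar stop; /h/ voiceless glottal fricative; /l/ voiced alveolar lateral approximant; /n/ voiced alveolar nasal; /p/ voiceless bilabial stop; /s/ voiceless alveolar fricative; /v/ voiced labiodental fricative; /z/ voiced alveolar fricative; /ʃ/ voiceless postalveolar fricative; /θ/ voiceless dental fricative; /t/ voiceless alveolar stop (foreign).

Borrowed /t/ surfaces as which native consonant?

/d/ is closest: same manner (stop), place distance 0 (alveolar→alveolar), voicing differs (+1); total 1. Next closest is /p/ at distance 3.

d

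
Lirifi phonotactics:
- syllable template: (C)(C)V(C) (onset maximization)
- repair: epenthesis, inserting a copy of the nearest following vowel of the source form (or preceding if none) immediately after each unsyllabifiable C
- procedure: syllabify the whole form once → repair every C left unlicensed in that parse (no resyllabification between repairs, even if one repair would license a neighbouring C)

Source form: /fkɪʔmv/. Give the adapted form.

fkɪʔmɪvɪ

The consonants /m/, /v/ cannot be parsed into a legal (C)(C)V(C) syllable (at most one coda consonant is licensed; onsets may contain at most 2 consonants).
Epenthesis after each stranded consonant: /m/ → /mɪ/, /v/ → /vɪ/.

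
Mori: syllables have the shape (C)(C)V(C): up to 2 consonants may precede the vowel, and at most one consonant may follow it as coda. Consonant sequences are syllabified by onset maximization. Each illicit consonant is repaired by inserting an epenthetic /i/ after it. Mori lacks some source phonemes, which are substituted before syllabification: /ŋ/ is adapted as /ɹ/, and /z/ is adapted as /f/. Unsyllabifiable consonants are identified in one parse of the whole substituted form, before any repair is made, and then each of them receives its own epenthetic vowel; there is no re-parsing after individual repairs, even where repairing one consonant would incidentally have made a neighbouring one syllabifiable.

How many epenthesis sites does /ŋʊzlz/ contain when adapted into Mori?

After substitution the input is /ɹʊflf/.
The unsyllabifiable consonants are /l/, /f/; each receives one epenthetic vowel.

2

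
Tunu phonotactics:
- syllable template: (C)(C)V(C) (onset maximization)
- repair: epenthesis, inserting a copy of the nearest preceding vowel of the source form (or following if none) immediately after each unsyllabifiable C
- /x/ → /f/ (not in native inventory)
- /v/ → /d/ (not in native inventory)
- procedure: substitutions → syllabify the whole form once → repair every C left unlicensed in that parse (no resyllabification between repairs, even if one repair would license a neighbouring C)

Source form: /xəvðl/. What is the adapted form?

Substitution: /x/ → /f/, /v/ → /d/, giving /fədðl/.
The consonants /ð/, /l/ cannot be parsed into a legal (C)(C)V(C) syllable (at most one coda consonant is licensed; onsets may contain at most 2 consonants).
Epenthesis after each stranded consonant: /ð/ → /ðə/, /l/ → /lə/.

fədðələ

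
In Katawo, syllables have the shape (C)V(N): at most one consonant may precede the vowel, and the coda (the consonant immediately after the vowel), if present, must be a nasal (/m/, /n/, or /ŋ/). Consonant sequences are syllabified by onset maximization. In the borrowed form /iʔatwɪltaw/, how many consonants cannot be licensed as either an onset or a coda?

3

Syllabifying with onset maximization leaves /t/, /l/, /w/ stranded (only a nasal (/m/, /n/, or /ŋ/) is licensed in coda position; onsets are limited to one consonant).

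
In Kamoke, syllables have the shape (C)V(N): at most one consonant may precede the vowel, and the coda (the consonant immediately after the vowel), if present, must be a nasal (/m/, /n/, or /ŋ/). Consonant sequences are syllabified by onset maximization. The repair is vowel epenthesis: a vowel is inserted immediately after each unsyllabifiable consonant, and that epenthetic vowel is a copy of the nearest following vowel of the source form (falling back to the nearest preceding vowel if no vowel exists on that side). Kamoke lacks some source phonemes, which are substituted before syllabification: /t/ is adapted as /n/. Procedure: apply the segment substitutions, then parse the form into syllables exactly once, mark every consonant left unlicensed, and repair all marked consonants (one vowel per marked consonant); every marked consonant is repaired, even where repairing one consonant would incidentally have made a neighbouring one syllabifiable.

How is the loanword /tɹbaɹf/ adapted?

Substitution: /t/ → /n/, giving /nɹbaɹf/.
The consonants /n/, /ɹ/, /ɹ/, /f/ cannot be parsed into a legal (C)V(N) syllable (only a nasal (/m/, /n/, or /ŋ/) is licensed in coda position; onsets are limited to one consonant).
Inserting the epenthetic vowel yields /n/ → /na/, /ɹ/ → /ɹa/, /ɹ/ → /ɹa/, /f/ → /fa/.

naɹabaɹafa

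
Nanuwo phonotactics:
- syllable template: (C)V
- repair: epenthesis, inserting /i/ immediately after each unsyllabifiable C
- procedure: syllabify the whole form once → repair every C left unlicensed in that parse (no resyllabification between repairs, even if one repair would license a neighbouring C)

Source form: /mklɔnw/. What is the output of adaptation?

Syllabifying with onset maximization leaves /m/, /k/, /n/, /w/ stranded (no codas are permitted; onsets are limited to one consonant).
Inserting the epenthetic vowel yields /m/ → /mi/, /k/ → /ki/, /n/ → /ni/, /w/ → /wi/.

mikilɔniwi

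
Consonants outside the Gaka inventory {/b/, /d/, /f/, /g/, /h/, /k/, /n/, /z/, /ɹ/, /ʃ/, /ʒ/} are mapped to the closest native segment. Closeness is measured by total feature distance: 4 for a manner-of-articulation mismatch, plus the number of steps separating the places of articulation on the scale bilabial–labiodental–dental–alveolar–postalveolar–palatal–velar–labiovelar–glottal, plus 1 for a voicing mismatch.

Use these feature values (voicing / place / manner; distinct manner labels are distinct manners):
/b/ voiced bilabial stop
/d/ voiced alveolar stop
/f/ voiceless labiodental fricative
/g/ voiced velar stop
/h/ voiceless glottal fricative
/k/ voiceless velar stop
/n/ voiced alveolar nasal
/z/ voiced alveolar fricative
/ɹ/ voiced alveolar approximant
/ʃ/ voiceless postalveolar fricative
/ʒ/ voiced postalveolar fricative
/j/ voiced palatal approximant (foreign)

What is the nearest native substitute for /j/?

/ɹ/ is closest: same manner (approximant), place distance 2 (palatal→alveolar), same voicing; total 2. Next closest is /g/ at distance 5.

ɹ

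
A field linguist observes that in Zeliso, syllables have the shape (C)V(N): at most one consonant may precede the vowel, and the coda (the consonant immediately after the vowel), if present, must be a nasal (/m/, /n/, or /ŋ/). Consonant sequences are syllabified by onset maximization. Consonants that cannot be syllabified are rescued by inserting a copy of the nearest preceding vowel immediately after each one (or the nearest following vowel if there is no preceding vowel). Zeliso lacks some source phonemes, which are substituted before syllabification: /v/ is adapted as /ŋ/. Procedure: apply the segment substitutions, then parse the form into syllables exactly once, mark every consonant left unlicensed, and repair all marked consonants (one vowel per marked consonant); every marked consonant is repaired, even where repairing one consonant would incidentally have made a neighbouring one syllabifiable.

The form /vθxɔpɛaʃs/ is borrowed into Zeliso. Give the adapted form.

ŋɔθɔxɔpɛaʃasa

Substitution: /v/ → /ŋ/, giving /ŋθxɔpɛaʃs/.
Under (C)V(N), the unsyllabifiable consonants are /ŋ/, /θ/, /ʃ/, /s/ (only a nasal (/m/, /n/, or /ŋ/) is licensed in coda position; onsets are limited to one consonant).
Inserting the epenthetic vowel yields /ŋ/ → /ŋɔ/, /θ/ → /θɔ/, /ʃ/ → /ʃa/, /s/ → /sa/.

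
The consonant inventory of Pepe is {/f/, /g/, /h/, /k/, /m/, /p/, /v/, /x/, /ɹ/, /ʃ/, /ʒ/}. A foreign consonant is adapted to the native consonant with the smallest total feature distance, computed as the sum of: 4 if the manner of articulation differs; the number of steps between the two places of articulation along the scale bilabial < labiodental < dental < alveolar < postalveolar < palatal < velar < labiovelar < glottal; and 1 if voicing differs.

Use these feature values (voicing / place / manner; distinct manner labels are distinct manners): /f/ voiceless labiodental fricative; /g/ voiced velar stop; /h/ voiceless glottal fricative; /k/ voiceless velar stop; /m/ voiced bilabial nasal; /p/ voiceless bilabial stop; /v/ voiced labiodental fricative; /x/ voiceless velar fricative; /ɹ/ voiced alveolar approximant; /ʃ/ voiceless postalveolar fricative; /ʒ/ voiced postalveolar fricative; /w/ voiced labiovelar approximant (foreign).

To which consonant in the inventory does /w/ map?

ɹ

/ɹ/ is closest: same manner (approximant), place distance 4 (labiovelar→alveolar), same voicing; total 4. Next closest is /g/ at distance 5.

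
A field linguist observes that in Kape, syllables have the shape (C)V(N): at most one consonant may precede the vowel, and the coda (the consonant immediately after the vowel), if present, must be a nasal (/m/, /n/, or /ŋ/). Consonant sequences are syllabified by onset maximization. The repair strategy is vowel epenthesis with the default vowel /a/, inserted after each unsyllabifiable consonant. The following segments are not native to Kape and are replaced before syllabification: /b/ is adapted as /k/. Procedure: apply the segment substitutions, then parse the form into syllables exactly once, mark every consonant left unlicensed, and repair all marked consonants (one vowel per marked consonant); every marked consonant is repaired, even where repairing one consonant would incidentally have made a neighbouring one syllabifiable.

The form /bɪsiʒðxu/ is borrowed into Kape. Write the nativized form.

kɪsiʒaðaxu

Substitution: /b/ → /k/, giving /kɪsiʒðxu/.
The consonants /ʒ/, /ð/ cannot be parsed into a legal (C)V(N) syllable (only a nasal (/m/, /n/, or /ŋ/) is licensed in coda position; onsets are limited to one consonant).
Epenthesis after each stranded consonant: /ʒ/ → /ʒa/, /ð/ → /ða/.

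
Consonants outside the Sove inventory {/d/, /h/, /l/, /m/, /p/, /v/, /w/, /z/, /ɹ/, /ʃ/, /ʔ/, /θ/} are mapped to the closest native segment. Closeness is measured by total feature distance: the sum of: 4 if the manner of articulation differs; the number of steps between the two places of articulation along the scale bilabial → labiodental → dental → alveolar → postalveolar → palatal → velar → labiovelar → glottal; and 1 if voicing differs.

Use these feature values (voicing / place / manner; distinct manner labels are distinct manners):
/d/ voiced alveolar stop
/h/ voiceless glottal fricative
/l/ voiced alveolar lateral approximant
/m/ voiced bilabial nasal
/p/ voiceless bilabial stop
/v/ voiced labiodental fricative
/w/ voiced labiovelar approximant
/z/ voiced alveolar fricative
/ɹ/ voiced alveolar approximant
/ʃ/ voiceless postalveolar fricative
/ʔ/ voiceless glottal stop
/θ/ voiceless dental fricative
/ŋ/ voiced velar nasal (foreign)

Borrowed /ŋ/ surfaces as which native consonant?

w

/w/ is closest: manner differs (nasal→approximant, +4), place distance 1 (velar→labiovelar), same voicing; total 5. Next closest is /m/ at distance 6.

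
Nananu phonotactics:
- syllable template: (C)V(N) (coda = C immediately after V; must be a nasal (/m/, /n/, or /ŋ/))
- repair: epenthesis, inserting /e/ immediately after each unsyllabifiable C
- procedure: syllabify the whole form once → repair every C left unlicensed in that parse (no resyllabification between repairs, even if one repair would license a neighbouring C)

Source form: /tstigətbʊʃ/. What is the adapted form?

tesetigətebʊʃe

Under (C)V(N), the unsyllabifiable consonants are /t/, /s/, /t/, /ʃ/ (only a nasal (/m/, /n/, or /ŋ/) is licensed in coda position; onsets are limited to one consonant).
Epenthesis after each stranded consonant: /t/ → /te/, /s/ → /se/, /t/ → /te/, /ʃ/ → /ʃe/.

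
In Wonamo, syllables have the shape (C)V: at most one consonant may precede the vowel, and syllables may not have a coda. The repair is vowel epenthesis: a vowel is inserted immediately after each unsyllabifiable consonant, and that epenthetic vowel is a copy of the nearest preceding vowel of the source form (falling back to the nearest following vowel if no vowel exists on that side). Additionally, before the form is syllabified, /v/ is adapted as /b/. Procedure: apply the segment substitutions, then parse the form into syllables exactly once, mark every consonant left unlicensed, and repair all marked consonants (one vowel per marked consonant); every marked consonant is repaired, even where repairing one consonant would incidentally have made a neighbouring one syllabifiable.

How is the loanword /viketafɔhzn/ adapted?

Substitution: /v/ → /b/, giving /biketafɔhzn/.
The consonants /h/, /z/, /n/ cannot be parsed into a legal (C)V syllable (no codas are permitted; onsets are limited to one consonant).
Inserting the epenthetic vowel yields /h/ → /hɔ/, /z/ → /zɔ/, /n/ → /nɔ/.

biketafɔhɔzɔnɔ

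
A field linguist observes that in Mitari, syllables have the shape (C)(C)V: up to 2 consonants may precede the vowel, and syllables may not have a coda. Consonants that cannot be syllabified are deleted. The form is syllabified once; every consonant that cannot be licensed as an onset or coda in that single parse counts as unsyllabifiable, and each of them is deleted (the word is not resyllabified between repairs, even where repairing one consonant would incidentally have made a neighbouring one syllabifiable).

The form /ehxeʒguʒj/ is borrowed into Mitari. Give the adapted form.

Syllabifying with onset maximization leaves /ʒ/, /j/ stranded (no codas are permitted; onsets may contain at most 2 consonants).
Deletion applies to /ʒ/, /j/.

ehxeʒgu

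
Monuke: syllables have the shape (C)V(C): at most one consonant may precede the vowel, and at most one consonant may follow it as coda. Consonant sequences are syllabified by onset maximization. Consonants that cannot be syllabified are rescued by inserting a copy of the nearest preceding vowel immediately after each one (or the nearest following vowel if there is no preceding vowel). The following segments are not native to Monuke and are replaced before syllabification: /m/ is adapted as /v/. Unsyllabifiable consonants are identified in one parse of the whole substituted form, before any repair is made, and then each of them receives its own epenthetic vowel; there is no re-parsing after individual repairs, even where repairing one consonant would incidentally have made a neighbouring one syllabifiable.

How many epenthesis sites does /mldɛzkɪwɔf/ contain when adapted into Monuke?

2

After substitution the input is /vldɛzkɪwɔf/.
The unsyllabifiable consonants are /v/, /l/; each receives one epenthetic vowel.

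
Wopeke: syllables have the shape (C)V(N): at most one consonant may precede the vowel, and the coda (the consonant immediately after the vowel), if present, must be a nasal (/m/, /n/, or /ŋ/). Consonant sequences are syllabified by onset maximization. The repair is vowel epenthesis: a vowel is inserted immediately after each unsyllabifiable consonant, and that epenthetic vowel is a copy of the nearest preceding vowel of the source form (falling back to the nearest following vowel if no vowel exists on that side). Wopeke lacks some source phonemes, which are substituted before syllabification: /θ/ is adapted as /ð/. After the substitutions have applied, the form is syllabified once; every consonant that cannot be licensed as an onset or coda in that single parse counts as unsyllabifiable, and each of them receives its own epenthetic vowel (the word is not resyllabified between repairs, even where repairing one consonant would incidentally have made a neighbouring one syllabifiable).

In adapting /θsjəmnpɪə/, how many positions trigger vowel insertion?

After substitution the input is /ðsjəmnpɪə/.
The unsyllabifiable consonants are /ð/, /s/, /n/; each receives one epenthetic vowel.

3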